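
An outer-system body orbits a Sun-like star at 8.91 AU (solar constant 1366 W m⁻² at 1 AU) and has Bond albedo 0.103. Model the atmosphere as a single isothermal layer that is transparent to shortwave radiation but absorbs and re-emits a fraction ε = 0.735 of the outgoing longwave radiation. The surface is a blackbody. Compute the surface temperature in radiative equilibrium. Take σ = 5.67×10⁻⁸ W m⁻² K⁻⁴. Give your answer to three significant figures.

102 K

Irradiance scales as 1/d², so S = 1366 W m⁻² × (1/8.91)² = 17.21 W m⁻².
At the top of the atmosphere, σT_e⁴ = S(1−α)/4 = 3.859 W m⁻², giving T_e = 90.83 K.
The surface balance (absorbed SW + ε·downward IR = σT_s⁴) with T_a⁴ = T_s⁴/2 reduces to T_s = T_e·[2/(2−ε)]^¼ = 101.8 K.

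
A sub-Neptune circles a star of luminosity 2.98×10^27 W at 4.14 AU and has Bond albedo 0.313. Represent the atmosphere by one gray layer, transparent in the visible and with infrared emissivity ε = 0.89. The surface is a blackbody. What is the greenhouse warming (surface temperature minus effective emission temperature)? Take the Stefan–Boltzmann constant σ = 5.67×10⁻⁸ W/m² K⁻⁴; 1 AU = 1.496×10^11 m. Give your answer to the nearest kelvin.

33 kelvin

Orbital distance: d = 4.14 AU = 6.193×10^11 m.
Spreading L over a sphere of radius d: S = 2.98×10^27/(4π·6.19×10^11²) = 618.2 W/m².
At the top of the atmosphere, σT_e⁴ = S(1−α)/4 = 106.2 W/m², giving T_e = 208.0 K.
For a single slab of emissivity ε, T_s⁴ = 2T_e⁴/(2−ε); thus T_s = 208.0·(1.802)^(1/4) = 241.0 K.
The atmosphere warms the surface by 32.99 K.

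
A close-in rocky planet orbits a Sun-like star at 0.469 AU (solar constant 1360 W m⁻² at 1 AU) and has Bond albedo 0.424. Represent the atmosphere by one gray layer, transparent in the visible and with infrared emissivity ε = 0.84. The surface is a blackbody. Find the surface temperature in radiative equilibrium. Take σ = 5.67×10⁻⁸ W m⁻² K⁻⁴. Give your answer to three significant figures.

406 K

By the inverse-square law, S = 1360/0.469² = 6183 W m⁻².
The planet radiates to space at T_e = [S(1−α)/(4σ)]^(1/4) = 354.0 K.
For a single slab of emissivity ε, T_s⁴ = 2T_e⁴/(2−ε); thus T_s = 354.0·(1.724)^(1/4) = 405.6 K.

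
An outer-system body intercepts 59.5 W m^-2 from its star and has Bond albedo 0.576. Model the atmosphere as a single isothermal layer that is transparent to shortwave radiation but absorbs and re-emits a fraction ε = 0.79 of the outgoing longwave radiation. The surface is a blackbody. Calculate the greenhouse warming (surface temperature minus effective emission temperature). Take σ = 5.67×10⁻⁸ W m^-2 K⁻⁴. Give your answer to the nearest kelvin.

14 K

At the top of the atmosphere, σT_e⁴ = S(1−α)/4 = 6.307 W m^-2, giving T_e = 102.7 K.
For a single slab of emissivity ε, T_s⁴ = 2T_e⁴/(2−ε); thus T_s = 102.7·(1.653)^(1/4) = 116.4 K.
Greenhouse warming: T_s − T_e = 13.75 K.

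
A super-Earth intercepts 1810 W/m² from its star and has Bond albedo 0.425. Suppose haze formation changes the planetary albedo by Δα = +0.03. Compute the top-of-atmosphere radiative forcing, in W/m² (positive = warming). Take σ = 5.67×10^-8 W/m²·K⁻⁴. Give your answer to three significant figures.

The change in absorbed flux is Δ[S(1−α)/4] = −SΔα/4 = -13.57 W/m².

-13.6 W/m²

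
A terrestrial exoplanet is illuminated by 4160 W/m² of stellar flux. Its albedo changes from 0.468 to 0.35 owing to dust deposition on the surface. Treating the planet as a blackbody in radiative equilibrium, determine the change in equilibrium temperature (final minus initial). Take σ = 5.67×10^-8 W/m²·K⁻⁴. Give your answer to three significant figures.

16.1 K

Initial: T₁ = [S(1−0.468)/(4σ)]^(1/4) = 314.3 K.
After:  T₂ = [4160·0.65/(4σ)]^(1/4) = 330.4 K.
Change: 330.4 − 314.3 = 16.14 K.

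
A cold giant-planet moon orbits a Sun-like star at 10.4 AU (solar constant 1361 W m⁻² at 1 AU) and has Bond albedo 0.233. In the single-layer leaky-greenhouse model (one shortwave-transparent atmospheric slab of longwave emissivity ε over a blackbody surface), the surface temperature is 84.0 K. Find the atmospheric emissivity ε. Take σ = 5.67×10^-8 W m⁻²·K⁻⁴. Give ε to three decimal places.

Flux at the orbit: S = 1361/(10.4)² = 12.58 W m⁻².
TOA balance gives T_e = 80.77 K.
T_s⁴ = T_e⁴·2/(2−ε) → ε = 2 − 2(T_e/T_s)⁴ = 2 − 2·(80.77/84.0)⁴ = 0.2905.

0.291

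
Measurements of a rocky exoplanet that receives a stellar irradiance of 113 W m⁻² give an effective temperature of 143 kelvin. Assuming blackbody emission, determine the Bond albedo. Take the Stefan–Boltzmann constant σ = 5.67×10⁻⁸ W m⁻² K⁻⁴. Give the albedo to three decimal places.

0.161

Energy balance: S(1−α)/4 = σT⁴, so 1−α = 4σT⁴/S.
4σT⁴ = 4·5.67×10⁻⁸·(143)⁴ = 94.84 W m⁻².
Hence α = 1 − 94.84/113.0 = 0.1607.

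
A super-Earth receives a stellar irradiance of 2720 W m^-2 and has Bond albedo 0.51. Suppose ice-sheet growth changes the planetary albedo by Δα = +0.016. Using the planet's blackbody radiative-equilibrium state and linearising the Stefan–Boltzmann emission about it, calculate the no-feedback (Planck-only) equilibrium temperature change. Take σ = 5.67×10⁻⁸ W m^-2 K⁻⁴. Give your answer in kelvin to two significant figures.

-2.3 K

Reference equilibrium: T_e = [S(1−α)/(4σ)]^(1/4) = 276.9 K.
ΔF = −(S/4)Δα = −(2720/4)×(+0.016) = -10.88 W m^-2.
The Planck feedback parameter is 4σT_e³ = 4.814 W m^-2/K.
Hence the no-feedback warming is ΔF/(4σT_e³) = -2.26 K.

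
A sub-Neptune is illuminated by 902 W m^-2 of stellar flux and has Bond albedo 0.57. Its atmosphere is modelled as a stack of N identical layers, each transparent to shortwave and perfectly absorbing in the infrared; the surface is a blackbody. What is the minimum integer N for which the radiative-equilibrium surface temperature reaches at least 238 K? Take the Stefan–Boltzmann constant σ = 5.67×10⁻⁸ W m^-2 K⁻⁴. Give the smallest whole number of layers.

Top-of-atmosphere balance: σT_e⁴ = S(1−α)/4 = 96.97 W m^-2 → T_e = 203.4 K.
Need (N+1)T_e⁴ ≥ T_s⁴, i.e. N+1 ≥ (238/203.4)⁴ = 1.876.
Rounding up, N = 1.

1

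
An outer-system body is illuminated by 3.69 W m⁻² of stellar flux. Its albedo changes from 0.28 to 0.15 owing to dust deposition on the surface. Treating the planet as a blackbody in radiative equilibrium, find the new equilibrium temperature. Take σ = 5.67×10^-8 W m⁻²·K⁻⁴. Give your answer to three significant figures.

New equilibrium: T₂ = [(1−0.15)·3.690/(4σ)]^(1/4) = 60.98 K.

61.0 K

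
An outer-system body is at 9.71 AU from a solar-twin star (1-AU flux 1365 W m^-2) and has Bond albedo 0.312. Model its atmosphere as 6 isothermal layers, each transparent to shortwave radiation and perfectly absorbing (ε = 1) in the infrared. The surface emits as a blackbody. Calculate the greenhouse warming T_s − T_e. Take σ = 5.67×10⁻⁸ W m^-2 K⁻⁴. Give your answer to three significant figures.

Irradiance scales as 1/d², so S = 1365 W m^-2 × (1/9.71)² = 14.48 W m^-2.
Top-of-atmosphere balance: σT_e⁴ = S(1−α)/4 = 2.490 W m^-2 → T_e = 81.41 K.
Surface: T_s = (7)^¼·T_e = 132.4 K.
So the greenhouse effect raises the surface by 132.4 − 81.41 = 51.01 K.

51.0 kelvin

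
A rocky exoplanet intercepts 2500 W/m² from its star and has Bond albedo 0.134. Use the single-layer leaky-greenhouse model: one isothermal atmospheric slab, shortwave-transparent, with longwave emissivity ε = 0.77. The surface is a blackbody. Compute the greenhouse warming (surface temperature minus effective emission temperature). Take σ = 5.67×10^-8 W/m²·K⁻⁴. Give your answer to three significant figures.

40.4 kelvin

At the top of the atmosphere, σT_e⁴ = S(1−α)/4 = 541.2 W/m², giving T_e = 312.6 K.
For a single slab of emissivity ε, T_s⁴ = 2T_e⁴/(2−ε); thus T_s = 312.6·(1.626)^(1/4) = 353.0 K.
Greenhouse warming: T_s − T_e = 40.39 K.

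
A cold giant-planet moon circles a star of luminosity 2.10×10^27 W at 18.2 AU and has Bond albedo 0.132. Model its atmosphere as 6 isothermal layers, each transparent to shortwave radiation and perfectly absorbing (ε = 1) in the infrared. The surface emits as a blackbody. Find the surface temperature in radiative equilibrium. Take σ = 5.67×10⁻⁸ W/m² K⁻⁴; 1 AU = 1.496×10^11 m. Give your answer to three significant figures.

157 K

d = 18.2 × 1.496×10^11 m = 2.723×10^12 m.
S = L/(4πd²) = 22.54 W/m².
Top-of-atmosphere balance: σT_e⁴ = S(1−α)/4 = 4.892 W/m² → T_e = 96.38 K.
With N = 6 opaque layers, T_s = (N+1)^(1/4)·T_e = 7^(1/4)·96.38 = 156.8 K.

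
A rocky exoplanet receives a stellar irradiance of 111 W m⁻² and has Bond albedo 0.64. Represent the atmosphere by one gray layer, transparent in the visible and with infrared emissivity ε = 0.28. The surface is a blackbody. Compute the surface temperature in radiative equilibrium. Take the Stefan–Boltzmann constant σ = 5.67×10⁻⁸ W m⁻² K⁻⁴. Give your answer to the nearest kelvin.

At the top of the atmosphere, σT_e⁴ = S(1−α)/4 = 9.990 W m⁻², giving T_e = 115.2 K.
The surface balance (absorbed SW + ε·downward IR = σT_s⁴) with T_a⁴ = T_s⁴/2 reduces to T_s = T_e·[2/(2−ε)]^¼ = 119.6 K.

120 kelvin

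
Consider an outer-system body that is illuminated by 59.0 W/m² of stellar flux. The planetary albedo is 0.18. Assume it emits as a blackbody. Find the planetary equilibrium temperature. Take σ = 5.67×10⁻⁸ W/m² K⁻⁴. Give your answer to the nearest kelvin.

121 K

The planet absorbs (1−α)S over its disc πR² and re-emits over 4πR², so the mean absorbed flux is (1−0.18)·59.00/4 = 12.10 W/m².
In equilibrium σT⁴ equals this, so T = 120.9 K.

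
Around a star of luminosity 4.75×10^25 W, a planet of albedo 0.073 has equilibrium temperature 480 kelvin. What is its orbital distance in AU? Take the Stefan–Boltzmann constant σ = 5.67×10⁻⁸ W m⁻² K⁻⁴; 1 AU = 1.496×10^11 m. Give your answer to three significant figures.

Required flux: S = 4σT⁴/(1−α) = 12990 W m⁻².
Then d = [L/(4πS)]^(1/2) = 1.706×10^10 m, i.e. 0.1140 AU.

0.114 AU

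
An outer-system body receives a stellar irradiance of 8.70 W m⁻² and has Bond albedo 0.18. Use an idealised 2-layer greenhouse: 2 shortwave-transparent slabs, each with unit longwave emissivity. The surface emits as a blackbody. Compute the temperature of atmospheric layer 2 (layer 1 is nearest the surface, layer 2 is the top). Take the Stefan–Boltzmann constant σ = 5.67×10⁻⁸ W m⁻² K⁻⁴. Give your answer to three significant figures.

74.9 kelvin

OLR = S(1−α)/4 = 1.784 W m⁻²; the top layer radiates at T_e = 74.89 K.
The net upward flux σT_e⁴ is constant between every pair of levels, so T_k⁴ = (N+1−k)T_e⁴.
T_2 = (1)^(1/4)·74.89 = 74.89 K.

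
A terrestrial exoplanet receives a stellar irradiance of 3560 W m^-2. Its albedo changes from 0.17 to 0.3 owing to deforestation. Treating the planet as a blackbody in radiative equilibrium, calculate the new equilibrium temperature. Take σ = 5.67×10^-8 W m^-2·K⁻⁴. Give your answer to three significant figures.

324 kelvin

With the new albedo, S(1−α₂)/4 = 623.0 W m^-2, so T₂ = 323.8 K.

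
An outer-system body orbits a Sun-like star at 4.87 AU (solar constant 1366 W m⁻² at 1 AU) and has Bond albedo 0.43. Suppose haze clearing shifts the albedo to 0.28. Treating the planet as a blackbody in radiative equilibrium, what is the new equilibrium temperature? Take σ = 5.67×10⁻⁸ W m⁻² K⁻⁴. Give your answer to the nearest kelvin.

By the inverse-square law, S = 1366/4.87² = 57.60 W m⁻².
New equilibrium: T₂ = [(1−0.28)·57.60/(4σ)]^(1/4) = 116.3 K.

116 K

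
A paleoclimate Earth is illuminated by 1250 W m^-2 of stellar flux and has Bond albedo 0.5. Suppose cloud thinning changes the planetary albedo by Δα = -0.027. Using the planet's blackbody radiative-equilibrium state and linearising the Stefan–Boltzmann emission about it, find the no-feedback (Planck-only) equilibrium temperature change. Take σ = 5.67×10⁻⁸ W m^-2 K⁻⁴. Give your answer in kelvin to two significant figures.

The baseline emission temperature is T_e = 229.1 K.
ΔF = −(S/4)Δα = −(1250/4)×(-0.027) = 8.438 W m^-2.
Planck response: λ_P = 4σT_e³ = 4·5.67×10⁻⁸·(229.1)³ = 2.728 W m^-2/K.
ΔT₀ = ΔF/λ_P = 8.438/2.728 = 3.09 K.

3.1 K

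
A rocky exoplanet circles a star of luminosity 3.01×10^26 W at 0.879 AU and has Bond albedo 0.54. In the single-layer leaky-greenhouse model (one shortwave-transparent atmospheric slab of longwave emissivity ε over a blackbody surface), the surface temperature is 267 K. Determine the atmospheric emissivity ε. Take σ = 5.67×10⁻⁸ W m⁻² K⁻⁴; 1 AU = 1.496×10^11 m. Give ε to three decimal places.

d = 0.879 × 1.496×10^11 m = 1.315×10^11 m.
S = L/(4πd²) = 1385 W m⁻².
TOA balance gives T_e = 230.2 K.
Inverting T_s⁴ = 2T_e⁴/(2−ε): (T_e/T_s)⁴ = 0.5528, so ε = 2(1 − 0.5528) = 0.8944.

0.894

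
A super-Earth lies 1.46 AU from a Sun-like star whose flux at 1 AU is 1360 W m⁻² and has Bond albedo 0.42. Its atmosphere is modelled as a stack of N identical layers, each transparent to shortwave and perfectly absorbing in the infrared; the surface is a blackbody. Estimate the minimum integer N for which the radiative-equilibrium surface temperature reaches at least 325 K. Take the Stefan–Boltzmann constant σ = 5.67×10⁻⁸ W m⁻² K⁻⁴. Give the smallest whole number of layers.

Irradiance scales as 1/d², so S = 1360 W m⁻² × (1/1.46)² = 638.0 W m⁻².
OLR = S(1−α)/4 = 92.51 W m⁻²; the top layer radiates at T_e = 201.0 K.
Need (N+1)T_e⁴ ≥ T_s⁴, i.e. N+1 ≥ (325/201.0)⁴ = 6.838.
The minimum whole number is N = 6.

6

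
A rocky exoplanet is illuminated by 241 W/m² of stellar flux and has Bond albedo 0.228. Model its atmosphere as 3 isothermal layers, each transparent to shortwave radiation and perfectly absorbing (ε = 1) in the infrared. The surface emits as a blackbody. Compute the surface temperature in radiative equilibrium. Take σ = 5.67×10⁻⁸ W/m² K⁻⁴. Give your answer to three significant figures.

239 kelvin

OLR = S(1−α)/4 = 46.51 W/m²; the top layer radiates at T_e = 169.2 K.
For an N-layer opaque stack, T_s⁴ = (N+1)T_e⁴, hence T_s = (4)^(1/4)×169.2 K = 239.3 K.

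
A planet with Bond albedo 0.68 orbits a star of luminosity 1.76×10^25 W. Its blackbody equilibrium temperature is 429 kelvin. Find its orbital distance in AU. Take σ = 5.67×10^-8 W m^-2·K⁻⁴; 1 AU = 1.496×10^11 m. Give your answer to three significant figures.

0.0511 AU

Required flux: S = 4σT⁴/(1−α) = 24010 W m^-2.
Then d = [L/(4πS)]^(1/2) = 7.638×10^9 m, i.e. 0.05106 AU.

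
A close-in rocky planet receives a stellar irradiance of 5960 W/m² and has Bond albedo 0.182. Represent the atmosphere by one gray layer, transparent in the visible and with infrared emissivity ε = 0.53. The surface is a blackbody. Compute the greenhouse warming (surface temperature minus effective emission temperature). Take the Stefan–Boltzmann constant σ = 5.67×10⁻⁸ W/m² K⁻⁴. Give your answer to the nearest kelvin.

Effective emission temperature (TOA balance): σT_e⁴ = S(1−α)/4 = 1219 W/m² → T_e = 382.9 K.
Surface balance with a leaky layer gives σT_s⁴ = σT_e⁴·2/(2−ε), so T_s = T_e·[2/(2−0.53)]^(1/4) = 413.5 K.
The atmosphere warms the surface by 30.64 K.

31 K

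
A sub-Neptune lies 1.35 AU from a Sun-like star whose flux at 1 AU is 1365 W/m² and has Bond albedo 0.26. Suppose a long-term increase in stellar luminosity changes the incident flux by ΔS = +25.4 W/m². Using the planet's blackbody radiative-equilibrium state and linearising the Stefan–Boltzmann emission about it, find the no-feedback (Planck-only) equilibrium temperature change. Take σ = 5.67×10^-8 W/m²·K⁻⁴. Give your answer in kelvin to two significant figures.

Flux at the orbit: S = 1365/(1.35)² = 749.0 W/m².
The baseline emission temperature is T_e = 222.3 K.
ΔF = Δ[S(1−α)]/4 = (1−0.26)·+25.4/4 = 4.699 W/m².
Linearising σT⁴ gives d(σT⁴)/dT = 4σT_e³ = 2.493 W/m² per K.
ΔT₀ = ΔF/λ_P = 4.699/2.493 = 1.89 K.

1.9 K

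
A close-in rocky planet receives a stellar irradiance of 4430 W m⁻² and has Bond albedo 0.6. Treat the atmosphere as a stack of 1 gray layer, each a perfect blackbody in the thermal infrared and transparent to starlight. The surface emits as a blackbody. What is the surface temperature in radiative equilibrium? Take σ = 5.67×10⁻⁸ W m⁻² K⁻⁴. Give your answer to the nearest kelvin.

The effective emission temperature is T_e = [S(1−α)/(4σ)]^¼ = 297.3 K.
With N = 1 opaque layers, T_s = (N+1)^(1/4)·T_e = 2^(1/4)·297.3 = 353.6 K.

354 K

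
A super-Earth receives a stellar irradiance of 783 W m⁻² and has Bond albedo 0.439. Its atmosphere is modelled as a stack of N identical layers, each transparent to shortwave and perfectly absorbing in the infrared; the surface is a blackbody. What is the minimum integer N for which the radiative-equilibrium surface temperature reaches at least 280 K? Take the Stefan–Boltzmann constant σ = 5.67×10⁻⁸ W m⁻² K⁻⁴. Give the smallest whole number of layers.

The effective emission temperature is T_e = [S(1−α)/(4σ)]^¼ = 209.8 K.
Since T_s⁴ = (N+1)T_e⁴, we need N ≥ (T_s/T_e)⁴ − 1 = 2.174.
Rounding up, N = 3.

3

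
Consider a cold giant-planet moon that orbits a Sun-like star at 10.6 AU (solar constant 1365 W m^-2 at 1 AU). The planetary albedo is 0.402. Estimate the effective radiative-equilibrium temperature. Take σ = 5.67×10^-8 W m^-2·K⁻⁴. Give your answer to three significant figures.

75.2 K

Irradiance scales as 1/d², so S = 1365 W m^-2 × (1/10.6)² = 12.15 W m^-2.
The planet absorbs (1−α)S over its disc πR² and re-emits over 4πR², so the mean absorbed flux is (1−0.402)·12.15/4 = 1.816 W m^-2.
In equilibrium σT⁴ equals this, so T = 75.23 K.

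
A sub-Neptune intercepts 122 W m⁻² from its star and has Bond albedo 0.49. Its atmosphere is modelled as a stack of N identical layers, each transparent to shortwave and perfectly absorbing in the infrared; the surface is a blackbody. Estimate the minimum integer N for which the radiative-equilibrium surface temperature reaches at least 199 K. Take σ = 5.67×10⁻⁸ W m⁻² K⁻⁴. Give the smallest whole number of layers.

The effective emission temperature is T_e = [S(1−α)/(4σ)]^¼ = 128.7 K.
Need (N+1)T_e⁴ ≥ T_s⁴, i.e. N+1 ≥ (199/128.7)⁴ = 5.716.
Rounding up, N = 5.

5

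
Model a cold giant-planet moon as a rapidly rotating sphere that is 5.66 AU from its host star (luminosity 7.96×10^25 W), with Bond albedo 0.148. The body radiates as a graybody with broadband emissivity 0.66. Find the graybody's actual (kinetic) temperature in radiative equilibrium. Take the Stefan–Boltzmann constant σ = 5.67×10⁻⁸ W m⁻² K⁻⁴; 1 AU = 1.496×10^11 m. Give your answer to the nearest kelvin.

84 K

d = 5.66 × 1.496×10^11 m = 8.467×10^11 m.
Spreading L over a sphere of radius d: S = 7.96×10^25/(4π·8.47×10^11²) = 8.835 W m⁻².
Averaging over the sphere, the absorbed flux is S(1−α)/4 = 1.882 W m⁻².
Equating to εσT⁴ with ε = 0.66: T = (1.882/0.66σ)^(1/4) = 84.21 K.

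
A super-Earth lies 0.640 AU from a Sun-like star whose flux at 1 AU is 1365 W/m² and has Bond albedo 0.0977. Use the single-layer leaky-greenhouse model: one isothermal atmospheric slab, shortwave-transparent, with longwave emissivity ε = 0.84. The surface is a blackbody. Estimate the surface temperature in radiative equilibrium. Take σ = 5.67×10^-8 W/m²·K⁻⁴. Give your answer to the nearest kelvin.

389 kelvin

Irradiance scales as 1/d², so S = 1365 W/m² × (1/0.640)² = 3333 W/m².
The planet radiates to space at T_e = [S(1−α)/(4σ)]^(1/4) = 339.3 K.
Surface balance with a leaky layer gives σT_s⁴ = σT_e⁴·2/(2−ε), so T_s = T_e·[2/(2−0.84)]^(1/4) = 388.8 K.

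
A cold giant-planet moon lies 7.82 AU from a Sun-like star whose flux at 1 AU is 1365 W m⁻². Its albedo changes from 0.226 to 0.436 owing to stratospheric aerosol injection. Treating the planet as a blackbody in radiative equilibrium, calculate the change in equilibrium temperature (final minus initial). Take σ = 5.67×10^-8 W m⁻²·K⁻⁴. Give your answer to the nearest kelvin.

-7 K

Flux at the orbit: S = 1365/(7.82)² = 22.32 W m⁻².
Initial: T₁ = [S(1−0.226)/(4σ)]^(1/4) = 93.42 K.
With α = 0.436, T₂ = 86.32 K.
Change: 86.32 − 93.42 = -7.108 K.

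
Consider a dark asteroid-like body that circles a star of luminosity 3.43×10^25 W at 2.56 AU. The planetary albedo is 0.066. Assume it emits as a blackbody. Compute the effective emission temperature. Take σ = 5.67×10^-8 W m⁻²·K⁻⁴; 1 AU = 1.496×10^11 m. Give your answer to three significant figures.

d = 2.56 × 1.496×10^11 m = 3.830×10^11 m.
Flux at the orbit: S = L/(4πd²) = 3.43×10^25/(4π·(3.83×10^11)²) = 18.61 W m⁻².
The planet absorbs (1−α)S over its disc πR² and re-emits over 4πR², so the mean absorbed flux is (1−0.066)·18.61/4 = 4.345 W m⁻².
In equilibrium σT⁴ equals this, so T = 93.56 K.

93.6 kelvin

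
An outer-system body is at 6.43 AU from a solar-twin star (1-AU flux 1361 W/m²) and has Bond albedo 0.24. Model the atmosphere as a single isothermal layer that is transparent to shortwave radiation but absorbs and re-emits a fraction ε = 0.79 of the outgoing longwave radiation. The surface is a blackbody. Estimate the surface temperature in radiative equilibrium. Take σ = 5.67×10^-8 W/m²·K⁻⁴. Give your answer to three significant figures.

116 K

By the inverse-square law, S = 1361/6.43² = 32.92 W/m².
At the top of the atmosphere, σT_e⁴ = S(1−α)/4 = 6.254 W/m², giving T_e = 102.5 K.
The surface balance (absorbed SW + ε·downward IR = σT_s⁴) with T_a⁴ = T_s⁴/2 reduces to T_s = T_e·[2/(2−ε)]^¼ = 116.2 K.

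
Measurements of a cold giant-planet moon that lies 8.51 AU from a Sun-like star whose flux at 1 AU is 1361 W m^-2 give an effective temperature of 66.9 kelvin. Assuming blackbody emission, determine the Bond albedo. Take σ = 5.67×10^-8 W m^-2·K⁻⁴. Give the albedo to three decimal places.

0.758

Irradiance scales as 1/d², so S = 1361 W m^-2 × (1/8.51)² = 18.79 W m^-2.
From σT⁴ = S(1−α)/4 we invert for α: 1−α = 4σT⁴/S.
4σT⁴ = 4·5.67×10⁻⁸·(66.9)⁴ = 4.543 W m^-2.
1−α = 4.543/18.79 = 0.2417, so α = 0.7583.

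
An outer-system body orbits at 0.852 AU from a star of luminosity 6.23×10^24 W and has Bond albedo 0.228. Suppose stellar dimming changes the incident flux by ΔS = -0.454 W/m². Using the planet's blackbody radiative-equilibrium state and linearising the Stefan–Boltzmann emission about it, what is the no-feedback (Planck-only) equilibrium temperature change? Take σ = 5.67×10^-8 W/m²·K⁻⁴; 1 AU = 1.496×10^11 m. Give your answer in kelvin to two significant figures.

Orbital distance: d = 0.852 AU = 1.275×10^11 m.
Flux at the orbit: S = L/(4πd²) = 6.23×10^24/(4π·(1.27×10^11)²) = 30.52 W/m².
The baseline emission temperature is T_e = 101.0 K.
TOA radiative forcing: ΔF = (1−α)ΔS/4 = 0.772·(-0.454)/4 = -0.08762 W/m².
The Planck feedback parameter is 4σT_e³ = 0.2334 W/m²/K.
Hence the no-feedback warming is ΔF/(4σT_e³) = -0.375 K.

-0.38 K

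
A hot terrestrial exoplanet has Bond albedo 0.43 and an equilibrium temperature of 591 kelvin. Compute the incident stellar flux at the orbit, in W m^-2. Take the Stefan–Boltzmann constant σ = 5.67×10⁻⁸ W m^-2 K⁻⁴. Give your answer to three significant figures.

48500 W m^-2

From S(1−α)/4 = σT⁴: S = 4σT⁴/(1−α).
σT⁴ = 5.67×10⁻⁸·(591)⁴ = 6917 W m^-2.
S = 4·6917/0.57 = 48540 W m^-2.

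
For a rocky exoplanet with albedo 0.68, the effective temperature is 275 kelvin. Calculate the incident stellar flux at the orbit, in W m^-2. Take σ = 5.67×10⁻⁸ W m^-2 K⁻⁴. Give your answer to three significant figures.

From S(1−α)/4 = σT⁴: S = 4σT⁴/(1−α).
σT⁴ = 5.67×10⁻⁸·(275)⁴ = 324.3 W m^-2.
So S = 4×324.3/(1−0.68) = 4053 W m^-2.

4050 W m^-2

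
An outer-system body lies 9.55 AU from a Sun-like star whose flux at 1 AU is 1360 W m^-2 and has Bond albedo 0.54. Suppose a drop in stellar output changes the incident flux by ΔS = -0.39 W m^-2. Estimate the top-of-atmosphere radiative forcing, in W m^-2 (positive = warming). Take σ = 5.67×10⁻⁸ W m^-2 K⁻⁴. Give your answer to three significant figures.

-0.0449 W m^-2

Irradiance scales as 1/d², so S = 1360 W m^-2 × (1/9.55)² = 14.91 W m^-2.
Only a fraction (1−α) is absorbed and it's spread over 4πR², so ΔF = (1−α)ΔS/4 = -0.04485 W m^-2.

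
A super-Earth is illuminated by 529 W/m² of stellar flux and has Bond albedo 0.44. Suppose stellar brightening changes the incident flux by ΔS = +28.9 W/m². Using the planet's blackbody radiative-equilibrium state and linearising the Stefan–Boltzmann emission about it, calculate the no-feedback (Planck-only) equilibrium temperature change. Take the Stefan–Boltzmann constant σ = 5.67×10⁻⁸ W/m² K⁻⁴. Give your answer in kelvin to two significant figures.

Reference equilibrium: T_e = [S(1−α)/(4σ)]^(1/4) = 190.1 K.
ΔF = Δ[S(1−α)]/4 = (1−0.44)·+28.9/4 = 4.046 W/m².
Planck response: λ_P = 4σT_e³ = 4·5.67×10⁻⁸·(190.1)³ = 1.558 W/m²/K.
So ΔT₀ = 4.046/1.558 = 2.60 K.

2.6 K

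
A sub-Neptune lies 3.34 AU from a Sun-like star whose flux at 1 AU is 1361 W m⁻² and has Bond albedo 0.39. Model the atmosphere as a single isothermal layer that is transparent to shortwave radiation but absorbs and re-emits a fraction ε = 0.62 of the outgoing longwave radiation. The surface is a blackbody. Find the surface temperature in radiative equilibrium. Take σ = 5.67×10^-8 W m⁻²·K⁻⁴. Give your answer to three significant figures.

By the inverse-square law, S = 1361/3.34² = 122.0 W m⁻².
At the top of the atmosphere, σT_e⁴ = S(1−α)/4 = 18.61 W m⁻², giving T_e = 134.6 K.
Surface balance with a leaky layer gives σT_s⁴ = σT_e⁴·2/(2−ε), so T_s = T_e·[2/(2−0.62)]^(1/4) = 147.7 K.

148 K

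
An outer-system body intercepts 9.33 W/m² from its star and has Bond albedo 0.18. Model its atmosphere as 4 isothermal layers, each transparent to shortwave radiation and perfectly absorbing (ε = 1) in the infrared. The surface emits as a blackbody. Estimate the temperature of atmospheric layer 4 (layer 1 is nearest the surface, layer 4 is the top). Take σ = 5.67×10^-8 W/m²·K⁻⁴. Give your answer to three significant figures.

76.2 K

Top-of-atmosphere balance: σT_e⁴ = S(1−α)/4 = 1.913 W/m² → T_e = 76.21 K.
The net upward flux σT_e⁴ is constant between every pair of levels, so T_k⁴ = (N+1−k)T_e⁴.
With k = 4: T_4 = (4+1−4)^¼·76.21 K = 76.21 K.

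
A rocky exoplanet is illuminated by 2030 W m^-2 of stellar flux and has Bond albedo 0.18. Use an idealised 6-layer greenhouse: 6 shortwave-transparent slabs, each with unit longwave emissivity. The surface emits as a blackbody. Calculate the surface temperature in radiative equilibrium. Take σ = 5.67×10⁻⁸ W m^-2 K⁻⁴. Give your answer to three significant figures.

The effective emission temperature is T_e = [S(1−α)/(4σ)]^¼ = 292.7 K.
With N = 6 opaque layers, T_s = (N+1)^(1/4)·T_e = 7^(1/4)·292.7 = 476.1 K.

476 K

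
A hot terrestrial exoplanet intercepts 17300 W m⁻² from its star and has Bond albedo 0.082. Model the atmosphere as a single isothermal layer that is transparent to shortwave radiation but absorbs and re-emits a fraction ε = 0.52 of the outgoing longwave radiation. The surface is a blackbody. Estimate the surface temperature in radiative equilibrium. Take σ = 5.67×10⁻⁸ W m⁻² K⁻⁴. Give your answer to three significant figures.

555 kelvin

Effective emission temperature (TOA balance): σT_e⁴ = S(1−α)/4 = 3970 W m⁻² → T_e = 514.4 K.
The surface balance (absorbed SW + ε·downward IR = σT_s⁴) with T_a⁴ = T_s⁴/2 reduces to T_s = T_e·[2/(2−ε)]^¼ = 554.6 K.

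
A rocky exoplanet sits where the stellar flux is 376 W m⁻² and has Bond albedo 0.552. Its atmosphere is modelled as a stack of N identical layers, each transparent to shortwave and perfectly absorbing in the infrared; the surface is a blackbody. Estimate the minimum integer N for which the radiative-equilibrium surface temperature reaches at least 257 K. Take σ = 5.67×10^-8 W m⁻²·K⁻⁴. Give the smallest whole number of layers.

OLR = S(1−α)/4 = 42.11 W m⁻²; the top layer radiates at T_e = 165.1 K.
Since T_s⁴ = (N+1)T_e⁴, we need N ≥ (T_s/T_e)⁴ − 1 = 4.874.
The minimum whole number is N = 5.

5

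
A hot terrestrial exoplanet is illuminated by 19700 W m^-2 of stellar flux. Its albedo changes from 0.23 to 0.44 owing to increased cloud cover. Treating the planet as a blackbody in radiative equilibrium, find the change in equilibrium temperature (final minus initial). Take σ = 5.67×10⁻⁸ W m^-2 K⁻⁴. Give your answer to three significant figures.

-38.9 K

Initial: T₁ = [S(1−0.23)/(4σ)]^(1/4) = 508.5 K.
After:  T₂ = [19700·0.56/(4σ)]^(1/4) = 469.6 K.
ΔT = T₂ − T₁ = -38.92 K.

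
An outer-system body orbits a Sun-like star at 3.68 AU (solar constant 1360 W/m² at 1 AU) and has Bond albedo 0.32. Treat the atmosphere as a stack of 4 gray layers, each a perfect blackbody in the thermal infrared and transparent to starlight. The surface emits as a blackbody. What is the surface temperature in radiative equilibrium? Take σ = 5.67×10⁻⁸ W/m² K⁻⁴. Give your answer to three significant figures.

197 K

Flux at the orbit: S = 1360/(3.68)² = 100.4 W/m².
Top-of-atmosphere balance: σT_e⁴ = S(1−α)/4 = 17.07 W/m² → T_e = 131.7 K.
For an N-layer opaque stack, T_s⁴ = (N+1)T_e⁴, hence T_s = (5)^(1/4)×131.7 K = 197.0 K.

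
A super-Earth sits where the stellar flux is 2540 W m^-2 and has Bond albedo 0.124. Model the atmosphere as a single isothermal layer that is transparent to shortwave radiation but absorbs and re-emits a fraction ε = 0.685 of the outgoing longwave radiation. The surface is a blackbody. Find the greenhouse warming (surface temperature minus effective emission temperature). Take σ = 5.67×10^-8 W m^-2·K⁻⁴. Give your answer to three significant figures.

34.8 K

The planet radiates to space at T_e = [S(1−α)/(4σ)]^(1/4) = 314.7 K.
Surface balance with a leaky layer gives σT_s⁴ = σT_e⁴·2/(2−ε), so T_s = T_e·[2/(2−0.685)]^(1/4) = 349.5 K.
T_s − T_e = 349.5 − 314.7 = 34.78 K.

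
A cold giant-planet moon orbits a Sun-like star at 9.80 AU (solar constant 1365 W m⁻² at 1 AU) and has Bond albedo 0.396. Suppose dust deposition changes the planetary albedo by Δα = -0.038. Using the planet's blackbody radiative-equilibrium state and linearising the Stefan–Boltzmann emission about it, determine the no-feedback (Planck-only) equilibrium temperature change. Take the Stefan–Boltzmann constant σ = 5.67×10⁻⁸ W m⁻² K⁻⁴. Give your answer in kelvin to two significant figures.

Flux at the orbit: S = 1365/(9.80)² = 14.21 W m⁻².
Reference equilibrium: T_e = [S(1−α)/(4σ)]^(1/4) = 78.44 K.
The change in absorbed flux is Δ[S(1−α)/4] = −SΔα/4 = 0.1350 W m⁻².
The Planck feedback parameter is 4σT_e³ = 0.1094 W m⁻²/K.
So ΔT₀ = 0.1350/0.1094 = 1.23 K.

1.2 K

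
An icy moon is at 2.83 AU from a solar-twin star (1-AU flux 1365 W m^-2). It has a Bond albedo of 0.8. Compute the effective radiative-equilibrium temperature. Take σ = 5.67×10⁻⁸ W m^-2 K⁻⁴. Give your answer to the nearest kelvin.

111 K

Flux at the orbit: S = 1365/(2.83)² = 170.4 W m^-2.
Averaging over the sphere, the absorbed flux is S(1−α)/4 = 8.522 W m^-2.
Set σT⁴ = 8.522 → T = (8.522/σ)^(1/4) = 110.7 K.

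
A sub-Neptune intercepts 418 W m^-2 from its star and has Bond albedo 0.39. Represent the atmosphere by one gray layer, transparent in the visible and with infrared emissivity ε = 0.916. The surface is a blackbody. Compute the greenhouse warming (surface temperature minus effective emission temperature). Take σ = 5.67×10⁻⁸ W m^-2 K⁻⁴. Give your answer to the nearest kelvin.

Effective emission temperature (TOA balance): σT_e⁴ = S(1−α)/4 = 63.74 W m^-2 → T_e = 183.1 K.
The surface balance (absorbed SW + ε·downward IR = σT_s⁴) with T_a⁴ = T_s⁴/2 reduces to T_s = T_e·[2/(2−ε)]^¼ = 213.4 K.
Greenhouse warming: T_s − T_e = 30.30 K.

30 K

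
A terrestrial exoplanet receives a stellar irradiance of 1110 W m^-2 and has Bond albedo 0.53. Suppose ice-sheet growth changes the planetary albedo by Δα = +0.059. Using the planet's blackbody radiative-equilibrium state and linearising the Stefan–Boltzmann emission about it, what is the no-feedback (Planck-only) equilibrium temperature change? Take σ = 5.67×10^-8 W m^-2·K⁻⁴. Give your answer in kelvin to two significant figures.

The baseline emission temperature is T_e = 219.0 K.
The change in absorbed flux is Δ[S(1−α)/4] = −SΔα/4 = -16.37 W m^-2.
Linearising σT⁴ gives d(σT⁴)/dT = 4σT_e³ = 2.382 W m^-2 per K.
So ΔT₀ = -16.37/2.382 = -6.87 K.

-6.9 K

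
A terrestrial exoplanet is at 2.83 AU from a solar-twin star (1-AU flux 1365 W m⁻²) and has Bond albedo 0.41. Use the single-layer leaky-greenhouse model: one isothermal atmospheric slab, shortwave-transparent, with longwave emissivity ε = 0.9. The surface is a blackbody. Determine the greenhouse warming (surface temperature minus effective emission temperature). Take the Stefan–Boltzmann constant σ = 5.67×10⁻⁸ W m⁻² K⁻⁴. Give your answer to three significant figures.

By the inverse-square law, S = 1365/2.83² = 170.4 W m⁻².
Effective emission temperature (TOA balance): σT_e⁴ = S(1−α)/4 = 25.14 W m⁻² → T_e = 145.1 K.
For a single slab of emissivity ε, T_s⁴ = 2T_e⁴/(2−ε); thus T_s = 145.1·(1.818)^(1/4) = 168.5 K.
T_s − T_e = 168.5 − 145.1 = 23.39 K.

23.4 K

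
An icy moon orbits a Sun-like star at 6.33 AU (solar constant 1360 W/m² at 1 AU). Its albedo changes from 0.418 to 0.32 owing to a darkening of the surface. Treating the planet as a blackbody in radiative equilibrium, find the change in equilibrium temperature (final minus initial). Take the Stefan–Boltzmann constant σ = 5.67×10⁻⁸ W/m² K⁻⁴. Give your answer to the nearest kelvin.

4 K

Irradiance scales as 1/d², so S = 1360 W/m² × (1/6.33)² = 33.94 W/m².
Before: T₁ = [33.94·0.582/(4σ)]^(1/4) = 96.61 K.
With α = 0.32, T₂ = 100.4 K.
ΔT = T₂ − T₁ = 3.833 K.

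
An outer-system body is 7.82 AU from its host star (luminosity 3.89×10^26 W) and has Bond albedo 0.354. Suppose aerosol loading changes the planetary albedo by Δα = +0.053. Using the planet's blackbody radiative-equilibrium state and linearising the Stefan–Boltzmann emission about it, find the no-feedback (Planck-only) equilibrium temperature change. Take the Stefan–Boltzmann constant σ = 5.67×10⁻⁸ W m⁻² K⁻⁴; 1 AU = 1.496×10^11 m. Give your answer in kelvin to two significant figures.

Orbital distance: d = 7.82 AU = 1.170×10^12 m.
S = L/(4πd²) = 22.62 W m⁻².
Unperturbed T_e = [22.62·(1−0.354)/(4σ)]^¼ = 89.59 K.
ΔF = −(S/4)Δα = −(22.62/4)×(+0.053) = -0.2997 W m⁻².
Planck response: λ_P = 4σT_e³ = 4·5.67×10⁻⁸·(89.59)³ = 0.1631 W m⁻²/K.
Hence the no-feedback warming is ΔF/(4σT_e³) = -1.84 K.

-1.8 K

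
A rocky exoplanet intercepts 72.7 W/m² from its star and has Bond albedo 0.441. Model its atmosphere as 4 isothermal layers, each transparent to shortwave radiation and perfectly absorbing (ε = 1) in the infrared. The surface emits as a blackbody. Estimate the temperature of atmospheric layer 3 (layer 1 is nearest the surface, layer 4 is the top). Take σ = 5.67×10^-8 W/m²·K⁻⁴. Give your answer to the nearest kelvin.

OLR = S(1−α)/4 = 10.16 W/m²; the top layer radiates at T_e = 115.7 K.
In the N-layer model, layer k (counted from the surface) has T_k = (N+1−k)^(1/4)·T_e.
With k = 3: T_3 = (4+1−3)^¼·115.7 K = 137.6 K.

138 K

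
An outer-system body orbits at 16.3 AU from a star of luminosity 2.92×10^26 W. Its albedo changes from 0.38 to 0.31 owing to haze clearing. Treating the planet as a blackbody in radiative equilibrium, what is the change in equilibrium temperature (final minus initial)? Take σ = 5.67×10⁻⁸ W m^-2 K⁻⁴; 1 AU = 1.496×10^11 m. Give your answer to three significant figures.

Orbital distance: d = 16.3 AU = 2.438×10^12 m.
S = L/(4πd²) = 3.908 W m^-2.
With α = 0.38, T₁ = 57.17 K.
Final:   T₂ = [S(1−0.31)/(4σ)]^(1/4) = 58.72 K.
ΔT = T₂ − T₁ = 1.550 K.

1.55 K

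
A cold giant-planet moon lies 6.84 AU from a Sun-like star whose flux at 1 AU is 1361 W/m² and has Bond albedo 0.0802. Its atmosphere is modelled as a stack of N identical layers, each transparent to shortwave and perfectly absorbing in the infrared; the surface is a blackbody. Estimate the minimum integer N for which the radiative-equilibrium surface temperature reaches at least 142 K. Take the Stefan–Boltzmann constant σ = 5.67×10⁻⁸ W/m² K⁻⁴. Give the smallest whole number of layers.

By the inverse-square law, S = 1361/6.84² = 29.09 W/m².
The effective emission temperature is T_e = [S(1−α)/(4σ)]^¼ = 104.2 K.
Need (N+1)T_e⁴ ≥ T_s⁴, i.e. N+1 ≥ (142/104.2)⁴ = 3.446.
The minimum whole number is N = 3.

3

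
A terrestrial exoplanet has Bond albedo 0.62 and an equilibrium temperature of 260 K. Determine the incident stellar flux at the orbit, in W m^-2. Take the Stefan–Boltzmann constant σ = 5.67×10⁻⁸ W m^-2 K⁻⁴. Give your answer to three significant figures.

From S(1−α)/4 = σT⁴: S = 4σT⁴/(1−α).
The emitted flux is σT⁴ = 259.1 W m^-2.
S = 4·259.1/0.38 = 2727 W m^-2.

2730 W m^-2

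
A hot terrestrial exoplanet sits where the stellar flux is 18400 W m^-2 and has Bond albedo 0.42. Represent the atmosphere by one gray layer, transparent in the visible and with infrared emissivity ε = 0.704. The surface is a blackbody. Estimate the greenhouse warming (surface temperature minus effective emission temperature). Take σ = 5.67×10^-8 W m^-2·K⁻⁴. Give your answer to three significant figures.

Effective emission temperature (TOA balance): σT_e⁴ = S(1−α)/4 = 2668 W m^-2 → T_e = 465.7 K.
The surface balance (absorbed SW + ε·downward IR = σT_s⁴) with T_a⁴ = T_s⁴/2 reduces to T_s = T_e·[2/(2−ε)]^¼ = 519.1 K.
Greenhouse warming: T_s − T_e = 53.36 K.

53.4 kelvin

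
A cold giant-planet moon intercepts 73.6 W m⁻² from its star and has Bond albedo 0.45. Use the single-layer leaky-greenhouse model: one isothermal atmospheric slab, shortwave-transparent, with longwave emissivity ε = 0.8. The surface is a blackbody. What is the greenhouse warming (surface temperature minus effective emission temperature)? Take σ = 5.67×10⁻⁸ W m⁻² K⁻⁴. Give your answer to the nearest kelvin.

16 kelvin

The planet radiates to space at T_e = [S(1−α)/(4σ)]^(1/4) = 115.6 K.
For a single slab of emissivity ε, T_s⁴ = 2T_e⁴/(2−ε); thus T_s = 115.6·(1.667)^(1/4) = 131.3 K.
The atmosphere warms the surface by 15.74 K.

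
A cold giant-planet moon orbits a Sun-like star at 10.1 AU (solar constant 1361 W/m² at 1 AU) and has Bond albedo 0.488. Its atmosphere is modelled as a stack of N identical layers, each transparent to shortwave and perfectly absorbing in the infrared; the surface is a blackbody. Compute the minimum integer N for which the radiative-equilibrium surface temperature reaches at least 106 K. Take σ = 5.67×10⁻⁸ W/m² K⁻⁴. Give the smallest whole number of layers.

Flux at the orbit: S = 1361/(10.1)² = 13.34 W/m².
Top-of-atmosphere balance: σT_e⁴ = S(1−α)/4 = 1.708 W/m² → T_e = 74.08 K.
T_s = (N+1)^(1/4)·T_e ≥ 106 K requires N+1 ≥ (T_s/T_e)⁴ = (106/74.08)⁴ = 4.192.
Rounding up, N = 4.

4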